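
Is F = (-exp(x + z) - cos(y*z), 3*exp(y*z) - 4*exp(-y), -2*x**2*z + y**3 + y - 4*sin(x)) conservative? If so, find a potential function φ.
No, ∇×F = (3*y**2 - 3*y*exp(y*z) + 1, 4*x*z + y*sin(y*z) - exp(x + z) + 4*cos(x), -z*sin(y*z)) ≠ 0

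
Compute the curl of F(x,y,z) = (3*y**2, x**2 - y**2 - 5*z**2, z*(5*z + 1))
(10*z, 0, 2*x - 6*y)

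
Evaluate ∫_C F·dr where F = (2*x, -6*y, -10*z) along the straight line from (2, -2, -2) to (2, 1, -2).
9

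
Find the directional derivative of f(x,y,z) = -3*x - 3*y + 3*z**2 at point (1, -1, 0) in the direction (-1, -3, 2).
6*sqrt(14)/7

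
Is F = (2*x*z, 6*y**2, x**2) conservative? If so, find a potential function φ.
Yes, F is conservative. φ = x**2*z + 2*y**3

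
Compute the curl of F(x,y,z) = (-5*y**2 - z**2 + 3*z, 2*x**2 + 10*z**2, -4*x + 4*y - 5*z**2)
(4 - 20*z, 7 - 2*z, 4*x + 10*y)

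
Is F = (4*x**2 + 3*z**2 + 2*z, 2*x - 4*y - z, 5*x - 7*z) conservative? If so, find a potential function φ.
No, ∇×F = (1, 6*z - 3, 2) ≠ 0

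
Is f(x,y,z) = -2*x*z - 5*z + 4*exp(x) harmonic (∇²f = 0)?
No, ∇²f = 4*exp(x)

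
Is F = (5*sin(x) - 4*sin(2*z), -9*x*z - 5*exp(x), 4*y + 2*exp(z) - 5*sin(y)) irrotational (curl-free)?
No, ∇×F = (9*x - 5*cos(y) + 4, -8*cos(2*z), -9*z - 5*exp(x))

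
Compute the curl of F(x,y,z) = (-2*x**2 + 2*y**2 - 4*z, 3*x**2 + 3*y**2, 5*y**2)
(10*y, -4, 6*x - 4*y)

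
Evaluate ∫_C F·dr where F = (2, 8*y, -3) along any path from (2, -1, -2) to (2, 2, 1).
3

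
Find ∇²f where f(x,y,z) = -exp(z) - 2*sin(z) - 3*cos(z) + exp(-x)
-exp(z) + 2*sin(z) + 3*cos(z) + exp(-x)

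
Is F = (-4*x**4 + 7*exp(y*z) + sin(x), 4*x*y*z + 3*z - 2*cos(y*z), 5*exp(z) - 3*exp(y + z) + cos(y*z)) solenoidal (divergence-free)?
No, ∇·F = -16*x**3 + 4*x*z - y*sin(y*z) + 2*z*sin(y*z) + 5*exp(z) - 3*exp(y + z) + cos(x)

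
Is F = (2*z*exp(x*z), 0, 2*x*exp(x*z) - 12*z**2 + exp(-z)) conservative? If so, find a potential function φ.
Yes, F is conservative. φ = -4*z**3 + 2*exp(x*z) - exp(-z)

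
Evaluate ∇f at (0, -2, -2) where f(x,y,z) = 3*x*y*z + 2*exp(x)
(14, 0, 0)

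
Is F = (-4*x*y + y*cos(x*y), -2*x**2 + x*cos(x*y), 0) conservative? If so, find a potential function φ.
Yes, F is conservative. φ = -2*x**2*y + sin(x*y)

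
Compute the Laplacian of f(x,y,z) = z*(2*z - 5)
4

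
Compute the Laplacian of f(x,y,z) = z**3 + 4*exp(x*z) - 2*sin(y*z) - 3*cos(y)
4*x**2*exp(x*z) + 2*y**2*sin(y*z) + 4*z**2*exp(x*z) + 2*z**2*sin(y*z) + 6*z + 3*cos(y)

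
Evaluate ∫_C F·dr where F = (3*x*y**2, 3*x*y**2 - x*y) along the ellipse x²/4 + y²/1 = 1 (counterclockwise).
3*pi/2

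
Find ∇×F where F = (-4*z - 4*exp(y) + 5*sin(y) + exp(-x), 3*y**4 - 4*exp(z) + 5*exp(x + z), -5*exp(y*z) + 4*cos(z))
(-5*z*exp(y*z) + 4*exp(z) - 5*exp(x + z), -4, 4*exp(y) + 5*exp(x + z) - 5*cos(y))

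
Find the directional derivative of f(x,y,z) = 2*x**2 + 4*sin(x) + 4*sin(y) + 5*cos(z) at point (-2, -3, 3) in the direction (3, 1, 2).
sqrt(14)*(-12 + 6*cos(2) + 2*cos(3) - 5*sin(3))/7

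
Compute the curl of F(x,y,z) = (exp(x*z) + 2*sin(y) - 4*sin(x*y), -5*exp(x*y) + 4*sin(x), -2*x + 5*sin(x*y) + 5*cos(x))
(5*x*cos(x*y), x*exp(x*z) - 5*y*cos(x*y) + 5*sin(x) + 2, 4*x*cos(x*y) - 5*y*exp(x*y) + 4*cos(x) - 2*cos(y))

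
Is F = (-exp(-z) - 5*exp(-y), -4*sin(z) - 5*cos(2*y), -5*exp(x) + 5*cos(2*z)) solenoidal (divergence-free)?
No, ∇·F = 10*sin(2*y) - 10*sin(2*z)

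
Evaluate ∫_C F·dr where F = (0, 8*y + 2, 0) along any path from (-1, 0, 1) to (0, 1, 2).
6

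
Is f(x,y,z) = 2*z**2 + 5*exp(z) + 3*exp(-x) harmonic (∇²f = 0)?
No, ∇²f = 5*exp(z) + 4 + 3*exp(-x)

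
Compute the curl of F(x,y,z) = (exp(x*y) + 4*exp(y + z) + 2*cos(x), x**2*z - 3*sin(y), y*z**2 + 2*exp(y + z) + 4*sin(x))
(-x**2 + z**2 + 2*exp(y + z), 4*exp(y + z) - 4*cos(x), 2*x*z - x*exp(x*y) - 4*exp(y + z))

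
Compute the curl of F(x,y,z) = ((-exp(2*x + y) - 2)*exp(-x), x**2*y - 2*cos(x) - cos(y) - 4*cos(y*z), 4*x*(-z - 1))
(-4*y*sin(y*z), 4*z + 4, 2*x*y + exp(x + y) + 2*sin(x))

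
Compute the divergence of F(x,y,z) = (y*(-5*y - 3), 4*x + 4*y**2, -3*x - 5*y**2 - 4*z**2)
8*y - 8*z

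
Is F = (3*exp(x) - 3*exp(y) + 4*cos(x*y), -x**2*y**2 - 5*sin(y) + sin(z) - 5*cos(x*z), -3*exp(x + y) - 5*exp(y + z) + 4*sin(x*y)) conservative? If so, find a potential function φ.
No, ∇×F = (-5*x*sin(x*z) + 4*x*cos(x*y) - 3*exp(x + y) - 5*exp(y + z) - cos(z), -4*y*cos(x*y) + 3*exp(x + y), -2*x*y**2 + 4*x*sin(x*y) + 5*z*sin(x*z) + 3*exp(y)) ≠ 0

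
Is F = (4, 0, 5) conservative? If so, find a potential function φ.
Yes, F is conservative. φ = 4*x + 5*z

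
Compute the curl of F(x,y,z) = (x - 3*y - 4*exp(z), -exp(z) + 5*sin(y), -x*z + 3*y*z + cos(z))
(3*z + exp(z), z - 4*exp(z), 3)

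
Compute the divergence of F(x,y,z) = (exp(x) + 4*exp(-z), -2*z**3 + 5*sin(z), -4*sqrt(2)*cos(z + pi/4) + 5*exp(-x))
exp(x) + 4*sqrt(2)*sin(z + pi/4)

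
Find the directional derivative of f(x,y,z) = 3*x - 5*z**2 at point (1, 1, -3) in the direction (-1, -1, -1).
-11*sqrt(3)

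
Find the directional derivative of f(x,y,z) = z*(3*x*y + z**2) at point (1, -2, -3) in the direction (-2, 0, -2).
-39*sqrt(2)/2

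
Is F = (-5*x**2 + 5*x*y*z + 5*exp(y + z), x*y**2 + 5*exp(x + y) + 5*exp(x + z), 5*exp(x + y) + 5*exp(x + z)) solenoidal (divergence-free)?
No, ∇·F = 2*x*y - 10*x + 5*y*z + 5*exp(x + y) + 5*exp(x + z)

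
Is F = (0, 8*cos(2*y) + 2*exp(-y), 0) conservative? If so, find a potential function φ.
Yes, F is conservative. φ = 4*sin(2*y) - 2*exp(-y)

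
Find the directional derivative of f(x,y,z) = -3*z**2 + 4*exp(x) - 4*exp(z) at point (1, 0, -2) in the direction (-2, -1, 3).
2*sqrt(14)*(-2*exp(3) - 3 + 9*exp(2))*exp(-2)/7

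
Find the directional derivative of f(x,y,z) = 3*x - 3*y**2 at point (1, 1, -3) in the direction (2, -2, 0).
9*sqrt(2)/2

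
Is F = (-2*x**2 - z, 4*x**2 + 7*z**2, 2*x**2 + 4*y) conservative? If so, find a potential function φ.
No, ∇×F = (4 - 14*z, -4*x - 1, 8*x) ≠ 0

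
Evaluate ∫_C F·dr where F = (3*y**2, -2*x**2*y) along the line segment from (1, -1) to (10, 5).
-1293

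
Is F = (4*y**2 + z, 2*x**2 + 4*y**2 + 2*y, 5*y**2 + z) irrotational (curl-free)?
No, ∇×F = (10*y, 1, 4*x - 8*y)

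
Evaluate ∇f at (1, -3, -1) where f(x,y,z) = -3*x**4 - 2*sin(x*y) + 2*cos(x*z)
(-12 + 6*cos(3) - 2*sin(1), -2*cos(3), 2*sin(1))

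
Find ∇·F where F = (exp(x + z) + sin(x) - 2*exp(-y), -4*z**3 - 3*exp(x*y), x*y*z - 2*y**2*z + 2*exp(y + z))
x*y - 3*x*exp(x*y) - 2*y**2 + exp(x + z) + 2*exp(y + z) + cos(x)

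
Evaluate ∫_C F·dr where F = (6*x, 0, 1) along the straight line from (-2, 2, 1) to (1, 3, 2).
-8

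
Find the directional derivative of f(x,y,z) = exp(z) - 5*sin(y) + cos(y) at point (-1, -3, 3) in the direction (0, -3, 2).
sqrt(13)*(15*cos(3) - 3*sin(3) + 2*exp(3))/13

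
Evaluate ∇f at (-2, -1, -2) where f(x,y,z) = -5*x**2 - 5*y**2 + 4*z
(20, 10, 4)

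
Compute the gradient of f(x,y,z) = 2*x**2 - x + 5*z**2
(4*x - 1, 0, 10*z)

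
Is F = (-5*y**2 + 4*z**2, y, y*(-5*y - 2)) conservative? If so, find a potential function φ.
No, ∇×F = (-10*y - 2, 8*z, 10*y) ≠ 0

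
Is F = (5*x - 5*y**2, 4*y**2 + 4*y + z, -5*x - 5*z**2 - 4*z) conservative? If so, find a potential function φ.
No, ∇×F = (-1, 5, 10*y) ≠ 0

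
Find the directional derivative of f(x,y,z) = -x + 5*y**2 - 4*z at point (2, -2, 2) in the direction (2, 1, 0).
-22*sqrt(5)/5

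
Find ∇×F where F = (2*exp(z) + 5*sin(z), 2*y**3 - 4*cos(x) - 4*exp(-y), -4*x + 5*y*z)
(5*z, 2*exp(z) + 5*cos(z) + 4, 4*sin(x))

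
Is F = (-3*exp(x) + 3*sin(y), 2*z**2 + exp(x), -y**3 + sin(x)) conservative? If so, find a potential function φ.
No, ∇×F = (-3*y**2 - 4*z, -cos(x), exp(x) - 3*cos(y)) ≠ 0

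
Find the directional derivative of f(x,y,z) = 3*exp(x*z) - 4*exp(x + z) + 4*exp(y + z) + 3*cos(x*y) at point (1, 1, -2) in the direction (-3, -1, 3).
sqrt(19)*(8*E + 27 + 12*exp(2)*sin(1))*exp(-2)/19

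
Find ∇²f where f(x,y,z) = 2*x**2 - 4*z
4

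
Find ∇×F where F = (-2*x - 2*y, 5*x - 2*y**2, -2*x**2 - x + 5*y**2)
(10*y, 4*x + 1, 7)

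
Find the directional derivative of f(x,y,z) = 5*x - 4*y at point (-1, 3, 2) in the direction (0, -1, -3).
2*sqrt(10)/5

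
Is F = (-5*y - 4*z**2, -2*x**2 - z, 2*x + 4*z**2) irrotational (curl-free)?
No, ∇×F = (1, -8*z - 2, 5 - 4*x)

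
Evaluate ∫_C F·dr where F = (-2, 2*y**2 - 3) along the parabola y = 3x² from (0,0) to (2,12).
1112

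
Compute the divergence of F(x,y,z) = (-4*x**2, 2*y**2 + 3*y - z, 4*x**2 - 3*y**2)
-8*x + 4*y + 3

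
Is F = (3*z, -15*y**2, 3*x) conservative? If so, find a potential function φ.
Yes, F is conservative. φ = 3*x*z - 5*y**3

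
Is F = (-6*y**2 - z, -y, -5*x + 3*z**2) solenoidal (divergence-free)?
No, ∇·F = 6*z - 1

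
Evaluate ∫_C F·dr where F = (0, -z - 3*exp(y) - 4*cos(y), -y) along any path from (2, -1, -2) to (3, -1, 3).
5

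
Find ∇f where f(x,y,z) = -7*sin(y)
(0, -7*cos(y), 0)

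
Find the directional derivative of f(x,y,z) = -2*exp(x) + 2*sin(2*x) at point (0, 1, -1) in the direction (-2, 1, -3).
-2*sqrt(14)/7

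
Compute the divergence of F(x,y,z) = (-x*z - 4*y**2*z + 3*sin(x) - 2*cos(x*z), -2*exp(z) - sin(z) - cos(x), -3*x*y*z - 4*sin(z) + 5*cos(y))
-3*x*y + 2*z*sin(x*z) - z + 3*cos(x) - 4*cos(z)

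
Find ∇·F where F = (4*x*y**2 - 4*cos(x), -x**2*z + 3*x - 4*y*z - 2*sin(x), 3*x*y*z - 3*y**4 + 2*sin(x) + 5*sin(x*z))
3*x*y + 5*x*cos(x*z) + 4*y**2 - 4*z + 4*sin(x)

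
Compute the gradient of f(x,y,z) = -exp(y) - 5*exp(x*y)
(-5*y*exp(x*y), -5*x*exp(x*y) - exp(y), 0)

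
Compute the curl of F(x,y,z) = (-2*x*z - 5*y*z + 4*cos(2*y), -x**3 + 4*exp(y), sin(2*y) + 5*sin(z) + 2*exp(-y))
(2*cos(2*y) - 2*exp(-y), -2*x - 5*y, -3*x**2 + 5*z + 8*sin(2*y))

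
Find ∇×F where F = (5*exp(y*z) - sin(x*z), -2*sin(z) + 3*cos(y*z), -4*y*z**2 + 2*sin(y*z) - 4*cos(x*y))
(4*x*sin(x*y) + 3*y*sin(y*z) - 4*z**2 + 2*z*cos(y*z) + 2*cos(z), -x*cos(x*z) + 5*y*exp(y*z) - 4*y*sin(x*y), -5*z*exp(y*z))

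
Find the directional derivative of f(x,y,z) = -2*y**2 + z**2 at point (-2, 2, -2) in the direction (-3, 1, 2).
-8*sqrt(14)/7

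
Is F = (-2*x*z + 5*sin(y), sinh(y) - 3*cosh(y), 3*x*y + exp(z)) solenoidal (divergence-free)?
No, ∇·F = -2*z + exp(z) - 3*sinh(y) + cosh(y)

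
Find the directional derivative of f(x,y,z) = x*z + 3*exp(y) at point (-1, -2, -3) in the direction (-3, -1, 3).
3*sqrt(19)*(-1 + 2*exp(2))*exp(-2)/19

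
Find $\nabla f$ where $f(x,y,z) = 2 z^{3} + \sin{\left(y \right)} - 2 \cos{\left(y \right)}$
(0, 2*sin(y) + cos(y), 6*z**2)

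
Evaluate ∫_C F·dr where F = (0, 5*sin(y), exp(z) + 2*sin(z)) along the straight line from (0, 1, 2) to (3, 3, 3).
-exp(2) + 2*cos(2) + 5*cos(1) - 7*cos(3) + exp(3)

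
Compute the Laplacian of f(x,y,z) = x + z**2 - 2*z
2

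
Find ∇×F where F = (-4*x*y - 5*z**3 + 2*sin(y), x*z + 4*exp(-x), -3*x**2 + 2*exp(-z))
(-x, 6*x - 15*z**2, 4*x + z - 2*cos(y) - 4*exp(-x))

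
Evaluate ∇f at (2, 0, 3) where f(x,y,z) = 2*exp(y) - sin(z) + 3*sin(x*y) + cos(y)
(0, 8, -cos(3))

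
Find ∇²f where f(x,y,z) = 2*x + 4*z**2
8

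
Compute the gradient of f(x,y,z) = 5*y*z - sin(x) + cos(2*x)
(-(4*sin(x) + 1)*cos(x), 5*z, 5*y)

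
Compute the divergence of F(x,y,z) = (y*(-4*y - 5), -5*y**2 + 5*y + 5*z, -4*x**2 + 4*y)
5 - 10*y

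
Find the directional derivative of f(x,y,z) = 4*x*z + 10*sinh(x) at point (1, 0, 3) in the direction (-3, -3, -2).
-sqrt(22)*(22 + 15*cosh(1))/11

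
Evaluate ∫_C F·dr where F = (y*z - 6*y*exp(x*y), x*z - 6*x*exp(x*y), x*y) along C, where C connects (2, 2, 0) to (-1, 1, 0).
-(6 - 6*exp(5))*exp(-1)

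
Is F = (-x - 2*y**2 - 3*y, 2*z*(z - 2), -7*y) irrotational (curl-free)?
No, ∇×F = (-4*z - 3, 0, 4*y + 3)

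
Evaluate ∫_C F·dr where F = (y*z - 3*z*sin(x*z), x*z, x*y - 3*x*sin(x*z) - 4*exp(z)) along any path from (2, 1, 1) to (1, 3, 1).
1 - 3*cos(2) + 3*cos(1)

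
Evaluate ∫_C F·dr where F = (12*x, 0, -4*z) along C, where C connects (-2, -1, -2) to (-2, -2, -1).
6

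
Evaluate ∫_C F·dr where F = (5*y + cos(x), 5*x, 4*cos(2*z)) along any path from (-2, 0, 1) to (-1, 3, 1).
-15 - sin(1) + sin(2)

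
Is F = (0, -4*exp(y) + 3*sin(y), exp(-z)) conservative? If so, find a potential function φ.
Yes, F is conservative. φ = -4*exp(y) - 3*cos(y) - exp(-z)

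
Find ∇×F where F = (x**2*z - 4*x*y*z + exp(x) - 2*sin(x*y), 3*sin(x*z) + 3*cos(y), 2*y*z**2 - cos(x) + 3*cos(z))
(-3*x*cos(x*z) + 2*z**2, x**2 - 4*x*y - sin(x), 4*x*z + 2*x*cos(x*y) + 3*z*cos(x*z))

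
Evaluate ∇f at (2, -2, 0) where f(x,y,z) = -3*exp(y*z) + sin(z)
(0, 0, 7)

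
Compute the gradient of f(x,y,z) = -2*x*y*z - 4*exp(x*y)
(2*y*(-z - 2*exp(x*y)), 2*x*(-z - 2*exp(x*y)), -2*x*y)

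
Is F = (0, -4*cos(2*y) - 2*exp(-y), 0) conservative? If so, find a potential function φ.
Yes, F is conservative. φ = -2*sin(2*y) + 2*exp(-y)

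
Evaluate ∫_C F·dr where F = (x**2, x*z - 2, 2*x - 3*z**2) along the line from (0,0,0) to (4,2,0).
52/3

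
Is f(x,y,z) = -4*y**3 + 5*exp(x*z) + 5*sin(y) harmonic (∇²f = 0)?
No, ∇²f = 5*x**2*exp(x*z) - 24*y + 5*z**2*exp(x*z) - 5*sin(y)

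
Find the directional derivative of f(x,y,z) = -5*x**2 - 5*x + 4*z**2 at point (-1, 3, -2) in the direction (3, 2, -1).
31*sqrt(14)/14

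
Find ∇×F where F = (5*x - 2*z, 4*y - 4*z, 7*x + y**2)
(2*y + 4, -9, 0)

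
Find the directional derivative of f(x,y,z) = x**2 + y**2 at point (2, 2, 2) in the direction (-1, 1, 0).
0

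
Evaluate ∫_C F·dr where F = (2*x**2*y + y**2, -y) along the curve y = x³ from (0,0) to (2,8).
160/21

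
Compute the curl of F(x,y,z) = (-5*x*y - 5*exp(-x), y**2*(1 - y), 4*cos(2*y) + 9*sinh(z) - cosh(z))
(-8*sin(2*y), 0, 5*x)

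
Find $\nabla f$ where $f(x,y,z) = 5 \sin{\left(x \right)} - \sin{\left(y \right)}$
(5*cos(x), -cos(y), 0)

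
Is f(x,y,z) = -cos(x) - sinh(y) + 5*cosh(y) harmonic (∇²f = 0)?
No, ∇²f = cos(x) - sinh(y) + 5*cosh(y)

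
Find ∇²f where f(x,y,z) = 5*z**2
10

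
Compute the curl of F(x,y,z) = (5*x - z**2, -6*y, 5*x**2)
(0, -10*x - 2*z, 0)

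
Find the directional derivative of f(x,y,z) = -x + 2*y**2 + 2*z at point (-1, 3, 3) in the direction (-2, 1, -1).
2*sqrt(6)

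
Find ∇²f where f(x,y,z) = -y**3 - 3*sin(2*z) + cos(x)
-6*y + 12*sin(2*z) - cos(x)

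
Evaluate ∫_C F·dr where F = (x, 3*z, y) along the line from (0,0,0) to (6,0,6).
18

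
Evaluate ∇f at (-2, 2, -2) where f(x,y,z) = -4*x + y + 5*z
(-4, 1, 5)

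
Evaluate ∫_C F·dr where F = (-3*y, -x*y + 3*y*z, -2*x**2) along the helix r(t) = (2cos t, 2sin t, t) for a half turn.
-16/3 - pi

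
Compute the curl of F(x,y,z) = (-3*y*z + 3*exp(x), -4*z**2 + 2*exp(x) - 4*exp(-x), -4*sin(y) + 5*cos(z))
(8*z - 4*cos(y), -3*y, 3*z + 2*exp(x) + 4*exp(-x))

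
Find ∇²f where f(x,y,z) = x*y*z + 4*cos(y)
-4*cos(y)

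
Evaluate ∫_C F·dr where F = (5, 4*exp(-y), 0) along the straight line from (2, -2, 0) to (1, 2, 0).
-5 + 8*sinh(2)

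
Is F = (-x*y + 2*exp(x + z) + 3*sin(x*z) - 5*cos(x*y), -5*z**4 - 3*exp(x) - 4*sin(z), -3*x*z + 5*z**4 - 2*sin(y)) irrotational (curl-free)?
No, ∇×F = (20*z**3 - 2*cos(y) + 4*cos(z), 3*x*cos(x*z) + 3*z + 2*exp(x + z), -5*x*sin(x*y) + x - 3*exp(x))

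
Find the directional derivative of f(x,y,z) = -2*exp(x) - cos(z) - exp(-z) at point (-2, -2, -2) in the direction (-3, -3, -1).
sqrt(19)*(-exp(4) + 6 + exp(2)*sin(2))*exp(-2)/19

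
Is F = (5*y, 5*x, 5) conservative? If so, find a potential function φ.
Yes, F is conservative. φ = 5*x*y + 5*z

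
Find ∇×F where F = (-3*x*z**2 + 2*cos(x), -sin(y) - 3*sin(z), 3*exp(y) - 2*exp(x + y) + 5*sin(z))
(3*exp(y) - 2*exp(x + y) + 3*cos(z), -6*x*z + 2*exp(x + y), 0)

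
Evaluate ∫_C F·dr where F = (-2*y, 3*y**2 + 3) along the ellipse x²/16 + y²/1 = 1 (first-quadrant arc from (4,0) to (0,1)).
4 + 2*pi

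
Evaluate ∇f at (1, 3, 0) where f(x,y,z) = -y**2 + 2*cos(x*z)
(0, -6, 0)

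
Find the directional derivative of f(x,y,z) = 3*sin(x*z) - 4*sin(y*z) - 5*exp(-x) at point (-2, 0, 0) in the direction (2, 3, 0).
10*sqrt(13)*exp(2)/13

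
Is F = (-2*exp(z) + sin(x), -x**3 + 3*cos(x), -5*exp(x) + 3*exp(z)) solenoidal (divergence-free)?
No, ∇·F = 3*exp(z) + cos(x)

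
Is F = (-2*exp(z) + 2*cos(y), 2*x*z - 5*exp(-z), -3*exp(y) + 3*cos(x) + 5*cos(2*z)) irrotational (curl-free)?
No, ∇×F = (-2*x - 3*exp(y) - 5*exp(-z), -2*exp(z) + 3*sin(x), 2*z + 2*sin(y))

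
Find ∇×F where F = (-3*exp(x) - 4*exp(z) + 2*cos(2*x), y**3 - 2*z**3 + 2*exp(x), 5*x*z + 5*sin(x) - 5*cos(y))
(6*z**2 + 5*sin(y), -5*z - 4*exp(z) - 5*cos(x), 2*exp(x))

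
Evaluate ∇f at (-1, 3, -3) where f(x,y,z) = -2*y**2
(0, -12, 0)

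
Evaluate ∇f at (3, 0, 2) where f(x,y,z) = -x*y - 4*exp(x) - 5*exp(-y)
(-4*exp(3), 2, 0)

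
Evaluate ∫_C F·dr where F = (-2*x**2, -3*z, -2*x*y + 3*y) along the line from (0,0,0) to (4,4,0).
-128/3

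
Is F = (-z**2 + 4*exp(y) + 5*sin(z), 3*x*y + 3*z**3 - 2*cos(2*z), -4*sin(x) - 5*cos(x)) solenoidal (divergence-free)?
No, ∇·F = 3*x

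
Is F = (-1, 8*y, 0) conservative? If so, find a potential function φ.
Yes, F is conservative. φ = -x + 4*y**2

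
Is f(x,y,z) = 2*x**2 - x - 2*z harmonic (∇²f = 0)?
No, ∇²f = 4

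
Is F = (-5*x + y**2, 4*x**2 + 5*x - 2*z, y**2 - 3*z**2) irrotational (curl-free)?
No, ∇×F = (2*y + 2, 0, 8*x - 2*y + 5)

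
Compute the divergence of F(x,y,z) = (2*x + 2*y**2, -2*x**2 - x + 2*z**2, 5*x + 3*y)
2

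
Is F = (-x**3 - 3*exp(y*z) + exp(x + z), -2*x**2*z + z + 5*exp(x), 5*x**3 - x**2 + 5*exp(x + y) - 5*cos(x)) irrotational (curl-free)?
No, ∇×F = (2*x**2 + 5*exp(x + y) - 1, -15*x**2 + 2*x - 3*y*exp(y*z) - 5*exp(x + y) + exp(x + z) - 5*sin(x), -4*x*z + 3*z*exp(y*z) + 5*exp(x))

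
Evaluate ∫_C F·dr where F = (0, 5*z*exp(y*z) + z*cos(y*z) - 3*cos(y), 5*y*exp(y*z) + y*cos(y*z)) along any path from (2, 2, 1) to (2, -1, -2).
3*sin(1) + 3*sin(2)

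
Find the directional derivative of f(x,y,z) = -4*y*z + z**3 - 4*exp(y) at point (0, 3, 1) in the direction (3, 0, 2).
-18*sqrt(13)/13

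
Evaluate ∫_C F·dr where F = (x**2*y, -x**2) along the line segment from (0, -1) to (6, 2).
54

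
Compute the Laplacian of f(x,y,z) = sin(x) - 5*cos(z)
-sin(x) + 5*cos(z)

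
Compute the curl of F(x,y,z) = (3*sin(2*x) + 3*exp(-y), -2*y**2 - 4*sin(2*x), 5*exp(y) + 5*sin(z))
(5*exp(y), 0, -8*cos(2*x) + 3*exp(-y))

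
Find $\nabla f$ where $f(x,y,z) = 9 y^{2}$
(0, 18*y, 0)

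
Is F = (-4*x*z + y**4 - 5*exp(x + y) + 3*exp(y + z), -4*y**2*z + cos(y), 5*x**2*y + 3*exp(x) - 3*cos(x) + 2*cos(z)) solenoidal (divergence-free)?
No, ∇·F = -8*y*z - 4*z - 5*exp(x + y) - sin(y) - 2*sin(z)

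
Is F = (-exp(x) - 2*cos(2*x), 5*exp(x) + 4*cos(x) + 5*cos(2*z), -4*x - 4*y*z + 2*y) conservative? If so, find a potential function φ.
No, ∇×F = (-4*z + 10*sin(2*z) + 2, 4, 5*exp(x) - 4*sin(x)) ≠ 0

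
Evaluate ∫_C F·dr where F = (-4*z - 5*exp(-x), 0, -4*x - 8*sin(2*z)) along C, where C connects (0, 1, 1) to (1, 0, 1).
-9 + 5*exp(-1)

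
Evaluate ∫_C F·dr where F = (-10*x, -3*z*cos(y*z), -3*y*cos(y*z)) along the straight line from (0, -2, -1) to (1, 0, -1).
-5 + 3*sin(2)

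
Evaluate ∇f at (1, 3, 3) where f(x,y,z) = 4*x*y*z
(36, 12, 12)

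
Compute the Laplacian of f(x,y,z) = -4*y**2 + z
-8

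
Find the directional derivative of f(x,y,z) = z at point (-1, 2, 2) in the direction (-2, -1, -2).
-2/3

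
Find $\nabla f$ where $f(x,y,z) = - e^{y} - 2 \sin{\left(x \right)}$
(-2*cos(x), -exp(y), 0)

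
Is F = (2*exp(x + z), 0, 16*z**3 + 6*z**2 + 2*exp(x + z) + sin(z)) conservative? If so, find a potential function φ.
Yes, F is conservative. φ = 4*z**4 + 2*z**3 + 2*exp(x + z) - cos(z)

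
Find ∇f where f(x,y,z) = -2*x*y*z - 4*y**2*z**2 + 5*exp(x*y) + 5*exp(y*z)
(y*(-2*z + 5*exp(x*y)), -2*x*z + 5*x*exp(x*y) - 8*y*z**2 + 5*z*exp(y*z), y*(-2*x - 8*y*z + 5*exp(y*z)))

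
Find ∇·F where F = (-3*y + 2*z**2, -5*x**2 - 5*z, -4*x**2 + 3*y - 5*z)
-5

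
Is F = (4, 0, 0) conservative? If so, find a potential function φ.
Yes, F is conservative. φ = 4*x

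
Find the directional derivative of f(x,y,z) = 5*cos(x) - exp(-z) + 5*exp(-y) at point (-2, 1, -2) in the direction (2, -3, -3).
sqrt(22)*(-3*exp(3) + 15 + 10*E*sin(2))*exp(-1)/22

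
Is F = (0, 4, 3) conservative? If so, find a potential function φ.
Yes, F is conservative. φ = 4*y + 3*z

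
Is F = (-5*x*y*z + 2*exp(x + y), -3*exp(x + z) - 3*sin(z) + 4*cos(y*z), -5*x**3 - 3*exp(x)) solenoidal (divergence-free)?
No, ∇·F = -5*y*z - 4*z*sin(y*z) + 2*exp(x + y)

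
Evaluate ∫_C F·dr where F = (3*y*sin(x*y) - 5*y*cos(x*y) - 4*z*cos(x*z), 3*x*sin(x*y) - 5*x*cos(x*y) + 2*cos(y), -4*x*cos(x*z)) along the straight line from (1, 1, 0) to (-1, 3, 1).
7*sin(3) + 3*cos(1) - 3*cos(3) + 7*sin(1)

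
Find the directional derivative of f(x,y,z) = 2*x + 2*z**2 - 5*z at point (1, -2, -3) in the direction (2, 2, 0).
sqrt(2)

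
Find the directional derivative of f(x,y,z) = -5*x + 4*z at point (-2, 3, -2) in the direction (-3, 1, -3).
3*sqrt(19)/19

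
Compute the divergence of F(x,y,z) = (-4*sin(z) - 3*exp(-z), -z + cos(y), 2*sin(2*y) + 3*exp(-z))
-sin(y) - 3*exp(-z)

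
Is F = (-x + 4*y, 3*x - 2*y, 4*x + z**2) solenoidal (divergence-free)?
No, ∇·F = 2*z - 3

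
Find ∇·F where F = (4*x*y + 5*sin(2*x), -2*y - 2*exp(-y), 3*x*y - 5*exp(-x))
4*y - 20*sin(x)**2 + 8 + 2*exp(-y)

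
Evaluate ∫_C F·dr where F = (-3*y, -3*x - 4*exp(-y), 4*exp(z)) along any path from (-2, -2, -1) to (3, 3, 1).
-4*exp(2) - 15 - 4*exp(-1) + 4*exp(-3) + 4*E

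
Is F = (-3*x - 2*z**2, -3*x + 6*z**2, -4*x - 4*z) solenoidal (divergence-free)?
No, ∇·F = -7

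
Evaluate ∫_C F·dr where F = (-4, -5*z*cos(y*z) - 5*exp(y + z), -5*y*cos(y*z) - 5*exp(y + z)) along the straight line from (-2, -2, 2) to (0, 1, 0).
-5*E - 3 - 5*sin(4)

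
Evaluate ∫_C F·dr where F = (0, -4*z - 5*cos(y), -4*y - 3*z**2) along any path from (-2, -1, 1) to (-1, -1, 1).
0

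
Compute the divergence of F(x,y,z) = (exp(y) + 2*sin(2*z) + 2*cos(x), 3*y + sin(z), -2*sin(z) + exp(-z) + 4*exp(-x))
-2*sin(x) - 2*cos(z) + 3 - exp(-z)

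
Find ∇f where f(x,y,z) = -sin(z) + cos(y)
(0, -sin(y), -cos(z))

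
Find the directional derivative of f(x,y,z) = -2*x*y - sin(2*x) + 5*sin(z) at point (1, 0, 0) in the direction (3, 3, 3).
sqrt(3)*(3 - 2*cos(2))/3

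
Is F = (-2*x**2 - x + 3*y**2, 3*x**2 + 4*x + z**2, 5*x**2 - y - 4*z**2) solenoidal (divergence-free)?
No, ∇·F = -4*x - 8*z - 1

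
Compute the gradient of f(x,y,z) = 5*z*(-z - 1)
(0, 0, -10*z - 5)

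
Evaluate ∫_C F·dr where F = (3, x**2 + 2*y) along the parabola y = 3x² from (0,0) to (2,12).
174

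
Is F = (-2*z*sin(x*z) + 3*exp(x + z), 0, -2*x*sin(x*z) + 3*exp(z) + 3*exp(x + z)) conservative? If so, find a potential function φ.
Yes, F is conservative. φ = 3*exp(z) + 3*exp(x + z) + 2*cos(x*z)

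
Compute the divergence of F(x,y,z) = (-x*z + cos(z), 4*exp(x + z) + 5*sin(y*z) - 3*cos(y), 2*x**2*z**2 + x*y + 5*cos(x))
4*x**2*z + 5*z*cos(y*z) - z + 3*sin(y)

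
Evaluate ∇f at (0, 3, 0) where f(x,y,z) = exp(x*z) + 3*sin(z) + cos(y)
(0, -sin(3), 3)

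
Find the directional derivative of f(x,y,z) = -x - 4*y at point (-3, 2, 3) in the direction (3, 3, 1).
-15*sqrt(19)/19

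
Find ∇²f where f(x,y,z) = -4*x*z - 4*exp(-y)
-4*exp(-y)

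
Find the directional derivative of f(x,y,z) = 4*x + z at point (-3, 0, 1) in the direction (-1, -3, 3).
-sqrt(19)/19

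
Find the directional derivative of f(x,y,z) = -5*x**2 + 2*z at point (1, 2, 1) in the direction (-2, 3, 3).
13*sqrt(22)/11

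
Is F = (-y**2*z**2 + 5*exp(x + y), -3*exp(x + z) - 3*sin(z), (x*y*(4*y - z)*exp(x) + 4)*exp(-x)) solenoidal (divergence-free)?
No, ∇·F = -x*y + 5*exp(x + y)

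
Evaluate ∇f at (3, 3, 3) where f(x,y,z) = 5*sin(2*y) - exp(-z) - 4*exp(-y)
(0, 4*exp(-3) + 10*cos(6), exp(-3))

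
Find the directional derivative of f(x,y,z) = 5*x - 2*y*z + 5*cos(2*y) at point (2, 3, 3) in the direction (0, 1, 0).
-6 - 10*sin(6)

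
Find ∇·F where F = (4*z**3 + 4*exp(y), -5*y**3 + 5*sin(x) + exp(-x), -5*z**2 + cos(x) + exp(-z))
-15*y**2 - 10*z - exp(-z)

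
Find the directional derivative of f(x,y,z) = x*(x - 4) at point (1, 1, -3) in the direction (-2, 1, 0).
4*sqrt(5)/5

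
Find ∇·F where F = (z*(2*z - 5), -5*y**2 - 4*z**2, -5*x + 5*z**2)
-10*y + 10*z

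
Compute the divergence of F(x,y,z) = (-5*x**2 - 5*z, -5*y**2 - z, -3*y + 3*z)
-10*x - 10*y + 3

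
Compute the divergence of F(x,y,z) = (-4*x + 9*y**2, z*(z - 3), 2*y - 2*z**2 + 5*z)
1 - 4*z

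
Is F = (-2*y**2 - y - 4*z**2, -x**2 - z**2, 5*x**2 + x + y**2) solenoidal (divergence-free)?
Yes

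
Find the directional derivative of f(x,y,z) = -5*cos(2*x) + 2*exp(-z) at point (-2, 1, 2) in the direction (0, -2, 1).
-2*sqrt(5)*exp(-2)/5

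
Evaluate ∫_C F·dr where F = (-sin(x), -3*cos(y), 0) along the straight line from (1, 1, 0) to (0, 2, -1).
-3*sin(2) - cos(1) + 1 + 3*sin(1)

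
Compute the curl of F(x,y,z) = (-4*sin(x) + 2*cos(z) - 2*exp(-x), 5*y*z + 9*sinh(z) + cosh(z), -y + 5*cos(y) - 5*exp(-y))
(-5*y - 5*sin(y) - sinh(z) - 9*cosh(z) - 1 + 5*exp(-y), -2*sin(z), 0)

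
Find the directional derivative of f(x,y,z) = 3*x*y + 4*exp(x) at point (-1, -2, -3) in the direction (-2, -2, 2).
sqrt(3)*(-4 + 9*E)*exp(-1)/3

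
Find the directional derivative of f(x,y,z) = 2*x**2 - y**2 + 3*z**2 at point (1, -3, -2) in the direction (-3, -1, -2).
3*sqrt(14)/7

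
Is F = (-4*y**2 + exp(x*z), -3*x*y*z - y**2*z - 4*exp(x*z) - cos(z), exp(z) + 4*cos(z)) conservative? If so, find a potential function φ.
No, ∇×F = (3*x*y + 4*x*exp(x*z) + y**2 - sin(z), x*exp(x*z), -3*y*z + 8*y - 4*z*exp(x*z)) ≠ 0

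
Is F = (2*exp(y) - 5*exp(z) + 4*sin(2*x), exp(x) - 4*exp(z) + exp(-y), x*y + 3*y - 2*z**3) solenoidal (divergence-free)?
No, ∇·F = -6*z**2 + 8*cos(2*x) - exp(-y)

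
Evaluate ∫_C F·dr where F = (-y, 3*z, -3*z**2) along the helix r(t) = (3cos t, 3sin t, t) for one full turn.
pi*(9 - 8*pi**2)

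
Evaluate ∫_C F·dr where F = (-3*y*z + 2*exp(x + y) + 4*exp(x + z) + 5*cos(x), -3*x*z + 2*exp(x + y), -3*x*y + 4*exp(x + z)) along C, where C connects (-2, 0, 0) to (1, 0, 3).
-6*exp(-2) + 5*sin(1) + 5*sin(2) + 2*E + 4*exp(4)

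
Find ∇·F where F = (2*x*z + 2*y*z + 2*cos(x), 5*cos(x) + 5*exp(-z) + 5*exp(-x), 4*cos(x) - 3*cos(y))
2*z - 2*sin(x)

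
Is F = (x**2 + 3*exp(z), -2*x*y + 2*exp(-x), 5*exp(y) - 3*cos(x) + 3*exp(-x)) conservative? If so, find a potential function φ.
No, ∇×F = (5*exp(y), 3*exp(z) - 3*sin(x) + 3*exp(-x), -2*y - 2*exp(-x)) ≠ 0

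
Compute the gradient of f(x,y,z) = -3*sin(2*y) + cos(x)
(-sin(x), -6*cos(2*y), 0)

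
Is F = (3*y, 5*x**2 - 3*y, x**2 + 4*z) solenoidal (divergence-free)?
No, ∇·F = 1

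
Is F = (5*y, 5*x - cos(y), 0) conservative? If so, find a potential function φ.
Yes, F is conservative. φ = 5*x*y - sin(y)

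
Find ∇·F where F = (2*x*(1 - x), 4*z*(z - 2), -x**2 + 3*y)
2 - 4*x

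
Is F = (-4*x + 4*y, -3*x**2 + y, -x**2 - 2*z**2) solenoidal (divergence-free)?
No, ∇·F = -4*z - 3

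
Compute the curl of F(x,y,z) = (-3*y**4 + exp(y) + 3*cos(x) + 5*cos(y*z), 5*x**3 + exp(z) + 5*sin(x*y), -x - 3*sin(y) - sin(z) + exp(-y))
(-exp(z) - 3*cos(y) - exp(-y), -5*y*sin(y*z) + 1, 15*x**2 + 12*y**3 + 5*y*cos(x*y) + 5*z*sin(y*z) - exp(y))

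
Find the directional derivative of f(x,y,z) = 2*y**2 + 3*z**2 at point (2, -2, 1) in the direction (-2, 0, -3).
-18*sqrt(13)/13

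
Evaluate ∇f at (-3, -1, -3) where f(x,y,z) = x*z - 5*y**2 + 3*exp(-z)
(-3, 10, -3*exp(3) - 3)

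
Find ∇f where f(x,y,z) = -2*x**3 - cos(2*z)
(-6*x**2, 0, 2*sin(2*z))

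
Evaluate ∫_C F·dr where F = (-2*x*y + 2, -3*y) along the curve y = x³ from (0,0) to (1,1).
1/10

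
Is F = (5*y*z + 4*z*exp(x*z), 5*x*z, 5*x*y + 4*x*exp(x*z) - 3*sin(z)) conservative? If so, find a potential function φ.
Yes, F is conservative. φ = 5*x*y*z + 4*exp(x*z) + 3*cos(z)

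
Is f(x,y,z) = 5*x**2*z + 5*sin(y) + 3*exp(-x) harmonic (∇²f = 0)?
No, ∇²f = 10*z - 5*sin(y) + 3*exp(-x)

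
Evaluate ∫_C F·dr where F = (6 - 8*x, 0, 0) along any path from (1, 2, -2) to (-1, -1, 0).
-12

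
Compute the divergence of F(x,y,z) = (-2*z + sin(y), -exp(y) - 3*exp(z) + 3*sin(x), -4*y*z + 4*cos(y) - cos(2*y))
-4*y - exp(y)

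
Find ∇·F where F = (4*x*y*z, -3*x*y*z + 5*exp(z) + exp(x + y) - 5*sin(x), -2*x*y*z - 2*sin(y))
-2*x*y - 3*x*z + 4*y*z + exp(x + y)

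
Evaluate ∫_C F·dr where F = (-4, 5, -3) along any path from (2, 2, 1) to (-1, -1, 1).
-3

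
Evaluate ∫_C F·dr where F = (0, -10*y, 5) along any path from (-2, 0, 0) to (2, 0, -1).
-5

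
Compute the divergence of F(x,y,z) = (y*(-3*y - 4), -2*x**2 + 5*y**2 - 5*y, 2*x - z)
10*y - 6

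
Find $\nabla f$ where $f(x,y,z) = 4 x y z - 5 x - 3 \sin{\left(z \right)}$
(4*y*z - 5, 4*x*z, 4*x*y - 3*cos(z))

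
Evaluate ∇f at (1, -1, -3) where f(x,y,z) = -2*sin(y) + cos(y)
(0, -2*cos(1) + sin(1), 0)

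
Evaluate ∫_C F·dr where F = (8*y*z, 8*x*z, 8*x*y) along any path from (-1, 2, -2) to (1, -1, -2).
-16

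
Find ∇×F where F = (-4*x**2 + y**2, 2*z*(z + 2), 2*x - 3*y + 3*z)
(-4*z - 7, -2, -2*y)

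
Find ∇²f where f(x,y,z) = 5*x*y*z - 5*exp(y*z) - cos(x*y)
x**2*cos(x*y) - 5*y**2*exp(y*z) + y**2*cos(x*y) - 5*z**2*exp(y*z)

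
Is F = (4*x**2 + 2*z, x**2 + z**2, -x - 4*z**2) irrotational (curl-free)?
No, ∇×F = (-2*z, 3, 2*x)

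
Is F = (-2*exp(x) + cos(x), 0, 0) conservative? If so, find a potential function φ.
Yes, F is conservative. φ = -2*exp(x) + sin(x)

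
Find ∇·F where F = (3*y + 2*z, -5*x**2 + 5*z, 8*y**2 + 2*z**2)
4*z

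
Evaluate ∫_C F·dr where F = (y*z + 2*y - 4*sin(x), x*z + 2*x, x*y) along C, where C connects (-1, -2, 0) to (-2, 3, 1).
-22 - 4*cos(1) + 4*cos(2)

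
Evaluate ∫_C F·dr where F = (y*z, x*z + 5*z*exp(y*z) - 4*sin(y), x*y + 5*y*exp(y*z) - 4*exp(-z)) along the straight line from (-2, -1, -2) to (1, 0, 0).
-9*exp(2) - 4*cos(1) + 17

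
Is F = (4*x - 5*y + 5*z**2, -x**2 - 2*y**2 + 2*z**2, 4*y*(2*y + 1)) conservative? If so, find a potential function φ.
No, ∇×F = (16*y - 4*z + 4, 10*z, 5 - 2*x) ≠ 0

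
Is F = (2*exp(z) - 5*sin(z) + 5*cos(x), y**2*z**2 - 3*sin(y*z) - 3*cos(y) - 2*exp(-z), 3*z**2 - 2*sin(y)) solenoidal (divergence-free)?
No, ∇·F = 2*y*z**2 - 3*z*cos(y*z) + 6*z - 5*sin(x) + 3*sin(y)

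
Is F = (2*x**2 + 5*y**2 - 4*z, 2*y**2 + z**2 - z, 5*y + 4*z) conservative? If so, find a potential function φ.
No, ∇×F = (6 - 2*z, -4, -10*y) ≠ 0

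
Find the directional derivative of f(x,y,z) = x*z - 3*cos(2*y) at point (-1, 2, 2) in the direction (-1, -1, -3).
sqrt(11)*(1 - 6*sin(4))/11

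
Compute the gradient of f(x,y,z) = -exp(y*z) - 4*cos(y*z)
(0, z*(-exp(y*z) + 4*sin(y*z)), y*(-exp(y*z) + 4*sin(y*z)))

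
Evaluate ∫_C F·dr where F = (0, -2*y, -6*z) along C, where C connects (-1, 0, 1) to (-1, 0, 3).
-24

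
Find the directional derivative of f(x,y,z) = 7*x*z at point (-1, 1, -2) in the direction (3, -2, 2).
-56*sqrt(17)/17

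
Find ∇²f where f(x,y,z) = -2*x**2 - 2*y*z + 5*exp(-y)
-4 + 5*exp(-y)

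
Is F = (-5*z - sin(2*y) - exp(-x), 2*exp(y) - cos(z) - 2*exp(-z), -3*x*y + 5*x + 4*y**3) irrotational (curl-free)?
No, ∇×F = (-3*x + 12*y**2 - sin(z) - 2*exp(-z), 3*y - 10, 2*cos(2*y))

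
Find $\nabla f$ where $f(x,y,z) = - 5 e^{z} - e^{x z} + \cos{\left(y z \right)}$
(-z*exp(x*z), -z*sin(y*z), -x*exp(x*z) - y*sin(y*z) - 5*exp(z))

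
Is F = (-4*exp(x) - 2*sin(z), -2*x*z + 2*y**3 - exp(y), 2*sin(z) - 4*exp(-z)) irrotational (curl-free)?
No, ∇×F = (2*x, -2*cos(z), -2*z)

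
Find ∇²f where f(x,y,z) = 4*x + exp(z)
exp(z)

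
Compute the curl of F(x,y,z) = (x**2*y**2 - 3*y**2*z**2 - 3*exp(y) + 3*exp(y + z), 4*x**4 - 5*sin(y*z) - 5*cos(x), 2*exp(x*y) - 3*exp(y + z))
(2*x*exp(x*y) + 5*y*cos(y*z) - 3*exp(y + z), -6*y**2*z - 2*y*exp(x*y) + 3*exp(y + z), 16*x**3 - 2*x**2*y + 6*y*z**2 + 3*exp(y) - 3*exp(y + z) + 5*sin(x))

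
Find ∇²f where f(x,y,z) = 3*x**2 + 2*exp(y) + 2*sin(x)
2*exp(y) - 2*sin(x) + 6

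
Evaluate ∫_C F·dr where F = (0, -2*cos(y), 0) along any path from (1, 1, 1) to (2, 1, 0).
0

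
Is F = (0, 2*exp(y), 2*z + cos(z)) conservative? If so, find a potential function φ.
Yes, F is conservative. φ = z**2 + 2*exp(y) + sin(z)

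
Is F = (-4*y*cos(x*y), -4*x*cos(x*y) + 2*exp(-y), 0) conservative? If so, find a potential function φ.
Yes, F is conservative. φ = -4*sin(x*y) - 2*exp(-y)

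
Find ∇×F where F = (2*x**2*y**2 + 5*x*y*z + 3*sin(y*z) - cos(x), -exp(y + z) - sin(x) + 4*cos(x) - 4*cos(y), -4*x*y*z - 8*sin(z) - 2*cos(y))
(-4*x*z + exp(y + z) + 2*sin(y), y*(5*x + 4*z + 3*cos(y*z)), -4*x**2*y - 5*x*z - 3*z*cos(y*z) - 4*sin(x) - cos(x))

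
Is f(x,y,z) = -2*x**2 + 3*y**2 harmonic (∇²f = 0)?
No, ∇²f = 2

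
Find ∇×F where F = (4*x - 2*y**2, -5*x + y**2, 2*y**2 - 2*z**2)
(4*y, 0, 4*y - 5)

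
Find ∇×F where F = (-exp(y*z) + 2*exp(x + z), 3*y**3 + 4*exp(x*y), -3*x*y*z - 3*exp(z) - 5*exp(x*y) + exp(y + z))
(-3*x*z - 5*x*exp(x*y) + exp(y + z), 3*y*z + 5*y*exp(x*y) - y*exp(y*z) + 2*exp(x + z), 4*y*exp(x*y) + z*exp(y*z))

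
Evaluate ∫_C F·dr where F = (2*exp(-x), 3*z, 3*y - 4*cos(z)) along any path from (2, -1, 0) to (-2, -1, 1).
-2*exp(2) - 4*sin(1) - 3 + 2*exp(-2)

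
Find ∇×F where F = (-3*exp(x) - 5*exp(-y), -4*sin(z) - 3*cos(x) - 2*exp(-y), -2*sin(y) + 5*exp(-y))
(-2*cos(y) + 4*cos(z) - 5*exp(-y), 0, 3*sin(x) - 5*exp(-y))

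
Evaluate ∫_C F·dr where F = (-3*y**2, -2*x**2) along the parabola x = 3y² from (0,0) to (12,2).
-936/5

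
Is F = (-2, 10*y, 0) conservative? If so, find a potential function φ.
Yes, F is conservative. φ = -2*x + 5*y**2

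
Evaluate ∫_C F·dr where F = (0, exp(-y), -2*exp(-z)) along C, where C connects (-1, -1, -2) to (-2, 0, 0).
-2*exp(2) + 1 + E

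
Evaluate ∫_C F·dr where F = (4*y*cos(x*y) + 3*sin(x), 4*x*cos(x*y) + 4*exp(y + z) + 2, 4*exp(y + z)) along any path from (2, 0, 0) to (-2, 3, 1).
-4*sin(6) + 2 + 4*exp(4)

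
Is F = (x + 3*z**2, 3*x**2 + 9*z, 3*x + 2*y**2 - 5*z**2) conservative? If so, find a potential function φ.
No, ∇×F = (4*y - 9, 6*z - 3, 6*x) ≠ 0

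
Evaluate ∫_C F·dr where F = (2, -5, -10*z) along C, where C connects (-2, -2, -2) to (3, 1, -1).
10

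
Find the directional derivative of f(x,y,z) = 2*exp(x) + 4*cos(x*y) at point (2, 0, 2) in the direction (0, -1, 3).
0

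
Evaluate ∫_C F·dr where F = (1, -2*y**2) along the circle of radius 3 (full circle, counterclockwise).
0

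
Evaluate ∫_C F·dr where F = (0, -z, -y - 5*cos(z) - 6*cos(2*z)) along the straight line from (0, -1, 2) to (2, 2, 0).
3*sin(4) - 2 + 5*sin(2)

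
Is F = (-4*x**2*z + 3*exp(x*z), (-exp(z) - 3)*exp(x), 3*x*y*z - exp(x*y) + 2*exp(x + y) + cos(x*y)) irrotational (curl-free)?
No, ∇×F = (3*x*z - x*exp(x*y) - x*sin(x*y) + 2*exp(x + y) + exp(x + z), -4*x**2 + 3*x*exp(x*z) - 3*y*z + y*exp(x*y) + y*sin(x*y) - 2*exp(x + y), (-exp(z) - 3)*exp(x))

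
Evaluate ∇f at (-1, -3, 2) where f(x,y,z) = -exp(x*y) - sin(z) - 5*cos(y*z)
(3*exp(3), -10*sin(6) + exp(3), 15*sin(6) - cos(2))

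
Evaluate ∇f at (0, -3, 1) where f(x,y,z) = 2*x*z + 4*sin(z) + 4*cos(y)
(2, 4*sin(3), 4*cos(1))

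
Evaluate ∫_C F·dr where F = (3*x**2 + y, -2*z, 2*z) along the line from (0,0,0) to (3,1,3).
69/2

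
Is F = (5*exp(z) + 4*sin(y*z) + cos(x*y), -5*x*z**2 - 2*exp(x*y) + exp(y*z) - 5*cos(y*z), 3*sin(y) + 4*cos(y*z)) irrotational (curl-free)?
No, ∇×F = (10*x*z - y*exp(y*z) - 5*y*sin(y*z) - 4*z*sin(y*z) + 3*cos(y), 4*y*cos(y*z) + 5*exp(z), x*sin(x*y) - 2*y*exp(x*y) - 5*z**2 - 4*z*cos(y*z))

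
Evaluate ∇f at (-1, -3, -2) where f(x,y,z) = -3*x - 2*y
(-3, -2, 0)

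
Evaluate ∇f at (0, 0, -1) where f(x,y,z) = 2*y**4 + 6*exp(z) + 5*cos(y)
(0, 0, 6*exp(-1))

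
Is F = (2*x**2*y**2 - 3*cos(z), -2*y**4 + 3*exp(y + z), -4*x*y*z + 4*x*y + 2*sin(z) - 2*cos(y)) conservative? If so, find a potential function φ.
No, ∇×F = (-4*x*z + 4*x - 3*exp(y + z) + 2*sin(y), 4*y*z - 4*y + 3*sin(z), -4*x**2*y) ≠ 0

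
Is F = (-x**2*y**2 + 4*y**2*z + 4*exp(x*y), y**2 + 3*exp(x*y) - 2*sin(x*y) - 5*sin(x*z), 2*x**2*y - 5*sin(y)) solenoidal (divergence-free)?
No, ∇·F = -2*x*y**2 + 3*x*exp(x*y) - 2*x*cos(x*y) + 4*y*exp(x*y) + 2*y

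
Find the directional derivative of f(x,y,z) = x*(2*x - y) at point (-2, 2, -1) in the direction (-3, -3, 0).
4*sqrt(2)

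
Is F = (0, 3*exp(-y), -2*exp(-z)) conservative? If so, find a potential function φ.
Yes, F is conservative. φ = 2*exp(-z) - 3*exp(-y)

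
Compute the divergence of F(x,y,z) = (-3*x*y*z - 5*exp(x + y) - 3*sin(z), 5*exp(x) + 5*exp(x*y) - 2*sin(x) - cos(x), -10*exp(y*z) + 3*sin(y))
5*x*exp(x*y) - 3*y*z - 10*y*exp(y*z) - 5*exp(x + y)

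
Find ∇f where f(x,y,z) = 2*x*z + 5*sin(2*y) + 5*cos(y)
(2*z, -5*sin(y) + 10*cos(2*y), 2*x)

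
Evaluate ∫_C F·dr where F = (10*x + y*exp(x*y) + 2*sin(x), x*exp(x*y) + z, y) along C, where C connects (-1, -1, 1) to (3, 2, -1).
-E + 2*cos(1) - 2*cos(3) + 39 + exp(6)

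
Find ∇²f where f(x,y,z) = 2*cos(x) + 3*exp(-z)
-2*cos(x) + 3*exp(-z)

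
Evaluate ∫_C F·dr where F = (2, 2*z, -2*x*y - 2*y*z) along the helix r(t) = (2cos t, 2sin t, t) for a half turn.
-16 - 4*pi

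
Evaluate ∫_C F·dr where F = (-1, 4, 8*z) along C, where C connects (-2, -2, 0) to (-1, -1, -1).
7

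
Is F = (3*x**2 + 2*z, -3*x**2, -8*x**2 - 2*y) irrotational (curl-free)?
No, ∇×F = (-2, 16*x + 2, -6*x)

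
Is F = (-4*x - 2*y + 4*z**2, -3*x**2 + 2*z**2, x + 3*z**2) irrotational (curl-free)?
No, ∇×F = (-4*z, 8*z - 1, 2 - 6*x)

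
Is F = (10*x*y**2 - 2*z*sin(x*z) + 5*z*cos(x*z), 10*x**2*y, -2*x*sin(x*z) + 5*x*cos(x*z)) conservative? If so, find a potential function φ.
Yes, F is conservative. φ = 5*x**2*y**2 + 5*sin(x*z) + 2*cos(x*z)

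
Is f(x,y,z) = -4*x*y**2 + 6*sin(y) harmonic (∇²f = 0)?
No, ∇²f = -8*x - 6*sin(y)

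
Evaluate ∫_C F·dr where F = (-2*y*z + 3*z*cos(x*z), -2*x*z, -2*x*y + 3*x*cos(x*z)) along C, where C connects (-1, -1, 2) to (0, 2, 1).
3*sin(2) + 4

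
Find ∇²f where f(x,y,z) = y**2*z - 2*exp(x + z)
2*z - 4*exp(x + z)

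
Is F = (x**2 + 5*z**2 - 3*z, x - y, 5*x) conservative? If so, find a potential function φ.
No, ∇×F = (0, 10*z - 8, 1) ≠ 0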